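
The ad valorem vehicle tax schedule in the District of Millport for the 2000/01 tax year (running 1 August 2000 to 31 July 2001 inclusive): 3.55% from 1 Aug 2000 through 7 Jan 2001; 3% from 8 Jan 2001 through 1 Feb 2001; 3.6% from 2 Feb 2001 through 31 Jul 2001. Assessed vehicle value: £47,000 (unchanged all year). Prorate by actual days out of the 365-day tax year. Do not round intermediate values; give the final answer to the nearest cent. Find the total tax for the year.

1 Aug 2000 – 7 Jan 2001: 160 days at 3.55% → £47,000 × 3.55% × 160/365 = £731.3973
8 Jan – 1 Feb 2001: 25 days at 3% → £47,000 × 3% × 25/365 = £96.5753
2 Feb – 31 Jul 2001: 180 days at 3.6% → £47,000 × 3.6% × 180/365 = £834.4110
Total = £1,662.3836

£1,662.38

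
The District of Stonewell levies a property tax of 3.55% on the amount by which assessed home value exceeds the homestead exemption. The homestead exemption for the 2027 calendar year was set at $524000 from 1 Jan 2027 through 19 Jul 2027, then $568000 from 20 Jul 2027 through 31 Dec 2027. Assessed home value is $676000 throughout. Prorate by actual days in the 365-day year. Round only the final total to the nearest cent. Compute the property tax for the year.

$4689.89

1 Jan – 19 Jul 2027: 200 days, exemption $524000 → ($676000 − $524000) × 3.55% × 200/365 = $2956.7123
20 Jul – 31 Dec 2027: 165 days, exemption $568000 → ($676000 − $568000) × 3.55% × 165/365 = $1733.1781
Total = $4689.8904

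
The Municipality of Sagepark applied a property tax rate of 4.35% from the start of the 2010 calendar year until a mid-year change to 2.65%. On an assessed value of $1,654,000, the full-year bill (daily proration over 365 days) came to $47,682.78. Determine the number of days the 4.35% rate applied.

50 days

Let d = days at the first rate; then 365 − d days at the second rate.
$1,654,000 × [4.35%·d + 2.65%·(365−d)] / 365 = $47,682.78
Solving gives d = 50, so the new rate took effect on February 20, 2010.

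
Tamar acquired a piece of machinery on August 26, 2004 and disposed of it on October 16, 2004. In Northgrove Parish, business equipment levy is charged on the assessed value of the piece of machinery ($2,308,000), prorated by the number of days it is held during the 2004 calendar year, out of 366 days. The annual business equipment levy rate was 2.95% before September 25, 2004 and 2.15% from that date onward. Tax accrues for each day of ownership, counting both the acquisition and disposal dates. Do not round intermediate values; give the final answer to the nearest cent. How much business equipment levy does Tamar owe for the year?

August 26 – September 24, 2004: 30 days at 2.95% → $2,308,000 × 2.95% × 30/366 = $5,580.8197
September 25 – October 16, 2004: 22 days at 2.15% → $2,308,000 × 2.15% × 22/366 = $2,982.7432
Total = $8,563.5628

$8,563.56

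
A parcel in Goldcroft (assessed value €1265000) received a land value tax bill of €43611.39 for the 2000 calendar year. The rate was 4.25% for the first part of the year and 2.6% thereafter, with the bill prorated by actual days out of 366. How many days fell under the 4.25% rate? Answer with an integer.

Let d = days at the first rate; then 366 − d days at the second rate.
€1265000 × [4.25%·d + 2.6%·(366−d)] / 366 = €43611.39
Solving gives d = 188, so the new rate took effect on July 7, 2000.

188 days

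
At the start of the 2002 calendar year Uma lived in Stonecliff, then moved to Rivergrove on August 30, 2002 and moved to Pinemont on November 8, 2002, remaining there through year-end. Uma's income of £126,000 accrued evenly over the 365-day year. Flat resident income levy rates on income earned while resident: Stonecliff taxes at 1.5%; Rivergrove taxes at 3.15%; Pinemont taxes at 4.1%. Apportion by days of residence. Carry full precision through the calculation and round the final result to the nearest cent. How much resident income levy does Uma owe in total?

£2,773.38

Stonecliff, January 1 – August 29, 2002: 241 days → £126,000 × 1.5% × 241/365 = £1,247.9178
Rivergrove, August 30 – November 7, 2002: 70 days → £126,000 × 3.15% × 70/365 = £761.1781
Pinemont, November 8 – December 31, 2002: 54 days → £126,000 × 4.1% × 54/365 = £764.2849
Total = £2,773.3808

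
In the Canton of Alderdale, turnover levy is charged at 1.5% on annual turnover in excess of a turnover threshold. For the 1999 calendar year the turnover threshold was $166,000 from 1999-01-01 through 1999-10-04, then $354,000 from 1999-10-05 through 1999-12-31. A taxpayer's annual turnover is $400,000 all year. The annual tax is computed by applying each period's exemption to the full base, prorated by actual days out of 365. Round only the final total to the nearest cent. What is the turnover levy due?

1999-01-01 to 1999-10-04: 277 days, exemption $166,000 → ($400,000 − $166,000) × 1.5% × 277/365 = $2,663.7534
1999-10-05 to 1999-12-31: 88 days, exemption $354,000 → ($400,000 − $354,000) × 1.5% × 88/365 = $166.3562
Total = $2,830.1096

$2,830.11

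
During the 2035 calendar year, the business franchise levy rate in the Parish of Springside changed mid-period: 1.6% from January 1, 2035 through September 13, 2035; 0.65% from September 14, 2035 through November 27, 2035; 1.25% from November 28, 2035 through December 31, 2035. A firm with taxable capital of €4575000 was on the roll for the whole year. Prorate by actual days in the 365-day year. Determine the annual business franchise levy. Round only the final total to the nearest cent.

€62777.77

January 1 – September 13, 2035: 256 days at 1.6% → €4575000 × 1.6% × 256/365 = €51340.2740
September 14 – November 27, 2035: 75 days at 0.65% → €4575000 × 0.65% × 75/365 = €6110.4452
November 28 – December 31, 2035: 34 days at 1.25% → €4575000 × 1.25% × 34/365 = €5327.0548
Total = €62777.7740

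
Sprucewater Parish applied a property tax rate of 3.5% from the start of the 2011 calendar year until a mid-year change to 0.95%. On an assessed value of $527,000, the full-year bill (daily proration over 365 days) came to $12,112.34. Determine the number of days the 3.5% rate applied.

193 days

Let d = days at the first rate; then 365 − d days at the second rate.
$527,000 × [3.5%·d + 0.95%·(365−d)] / 365 = $12,112.34
Solving gives d = 193, so the new rate took effect on July 13, 2011.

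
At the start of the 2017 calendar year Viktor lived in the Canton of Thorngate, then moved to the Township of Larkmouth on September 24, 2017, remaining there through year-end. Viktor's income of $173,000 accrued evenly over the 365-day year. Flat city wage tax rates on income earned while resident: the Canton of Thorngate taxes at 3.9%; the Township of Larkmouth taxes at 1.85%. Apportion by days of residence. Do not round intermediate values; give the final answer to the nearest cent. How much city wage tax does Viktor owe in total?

The Canton of Thorngate, January 1 – September 23, 2017: 266 days → $173,000 × 3.9% × 266/365 = $4,916.9918
The Township of Larkmouth, September 24 – December 31, 2017: 99 days → $173,000 × 1.85% × 99/365 = $868.0808
Total = $5,785.0726

$5,785.07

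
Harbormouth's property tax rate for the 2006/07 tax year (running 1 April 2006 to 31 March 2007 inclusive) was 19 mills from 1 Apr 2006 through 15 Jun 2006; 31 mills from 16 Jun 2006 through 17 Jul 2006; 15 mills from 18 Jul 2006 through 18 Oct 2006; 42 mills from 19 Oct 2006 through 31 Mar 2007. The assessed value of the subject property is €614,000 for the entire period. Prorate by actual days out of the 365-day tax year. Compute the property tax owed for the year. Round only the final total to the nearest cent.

1 Apr – 15 Jun 2006: 76 days at 19 mills → €614,000 × 1.9% × 76/365 = €2,429.0849
16 Jun – 17 Jul 2006: 32 days at 31 mills → €614,000 × 3.1% × 32/365 = €1,668.7342
18 Jul – 18 Oct 2006: 93 days at 15 mills → €614,000 × 1.5% × 93/365 = €2,346.6575
19 Oct 2006 – 31 Mar 2007: 164 days at 42 mills → €614,000 × 4.2% × 164/365 = €11,586.9370
Total = €18,031.4137

€18,031.41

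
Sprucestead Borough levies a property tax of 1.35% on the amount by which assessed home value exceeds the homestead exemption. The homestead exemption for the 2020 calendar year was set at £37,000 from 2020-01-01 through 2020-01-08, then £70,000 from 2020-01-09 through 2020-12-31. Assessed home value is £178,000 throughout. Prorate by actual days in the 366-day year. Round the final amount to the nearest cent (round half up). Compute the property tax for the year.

2020-01-01 to 2020-01-08: 8 days, exemption £37,000 → (£178,000 − £37,000) × 1.35% × 8/366 = £41.6066
2020-01-09 to 2020-12-31: 358 days, exemption £70,000 → (£178,000 − £70,000) × 1.35% × 358/366 = £1,426.1311
Total = £1,467.7377

£1,467.74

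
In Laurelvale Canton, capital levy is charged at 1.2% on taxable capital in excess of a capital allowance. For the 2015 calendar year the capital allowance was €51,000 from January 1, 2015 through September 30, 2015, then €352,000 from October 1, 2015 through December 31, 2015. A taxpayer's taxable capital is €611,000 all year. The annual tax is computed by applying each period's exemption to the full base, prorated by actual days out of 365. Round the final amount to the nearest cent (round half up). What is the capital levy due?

January 1 – September 30, 2015: 273 days, exemption €51,000 → (€611,000 − €51,000) × 1.2% × 273/365 = €5,026.1918
October 1 – December 31, 2015: 92 days, exemption €352,000 → (€611,000 − €352,000) × 1.2% × 92/365 = €783.3863
Total = €5,809.5781

€5,809.58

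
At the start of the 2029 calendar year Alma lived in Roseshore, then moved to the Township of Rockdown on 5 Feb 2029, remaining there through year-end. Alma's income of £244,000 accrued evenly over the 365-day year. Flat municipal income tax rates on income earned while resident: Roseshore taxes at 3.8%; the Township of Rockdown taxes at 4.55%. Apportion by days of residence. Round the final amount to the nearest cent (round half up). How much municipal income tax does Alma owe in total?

£10,926.52

Roseshore, 1 Jan – 4 Feb 2029: 35 days → £244,000 × 3.8% × 35/365 = £889.0959
The Township of Rockdown, 5 Feb – 31 Dec 2029: 330 days → £244,000 × 4.55% × 330/365 = £10,037.4247
Total = £10,926.5205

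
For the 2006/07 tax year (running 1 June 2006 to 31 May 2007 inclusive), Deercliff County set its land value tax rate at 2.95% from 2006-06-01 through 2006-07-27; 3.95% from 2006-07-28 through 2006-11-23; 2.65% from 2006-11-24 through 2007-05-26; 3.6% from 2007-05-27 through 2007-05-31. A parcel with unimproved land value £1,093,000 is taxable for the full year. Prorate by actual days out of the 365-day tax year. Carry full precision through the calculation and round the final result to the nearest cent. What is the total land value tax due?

2006-06-01 to 2006-07-27: 57 days at 2.95% → £1,093,000 × 2.95% × 57/365 = £5,035.2863
2006-07-28 to 2006-11-23: 119 days at 3.95% → £1,093,000 × 3.95% × 119/365 = £14,075.7438
2006-11-24 to 2007-05-26: 184 days at 2.65% → £1,093,000 × 2.65% × 184/365 = £14,601.2822
2007-05-27 to 2007-05-31: 5 days at 3.6% → £1,093,000 × 3.6% × 5/365 = £539.0137
Total = £34,251.3260

£34,251.33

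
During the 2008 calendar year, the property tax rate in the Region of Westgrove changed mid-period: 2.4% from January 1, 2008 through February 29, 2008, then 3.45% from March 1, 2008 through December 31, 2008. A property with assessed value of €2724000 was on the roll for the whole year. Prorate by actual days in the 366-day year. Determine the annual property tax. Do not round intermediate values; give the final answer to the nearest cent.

€89289.15

January 1 – February 29, 2008: 60 days at 2.4% → €2724000 × 2.4% × 60/366 = €10717.3770
March 1 – December 31, 2008: 306 days at 3.45% → €2724000 × 3.45% × 306/366 = €78571.7705
Total = €89289.1475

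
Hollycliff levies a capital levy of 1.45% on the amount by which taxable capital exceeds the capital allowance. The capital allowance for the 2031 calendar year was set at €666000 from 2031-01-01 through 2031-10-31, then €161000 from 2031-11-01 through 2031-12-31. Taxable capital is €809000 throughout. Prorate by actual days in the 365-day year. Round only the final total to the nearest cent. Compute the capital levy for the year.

2031-01-01 to 2031-10-31: 304 days, exemption €666000 → (€809000 − €666000) × 1.45% × 304/365 = €1726.9699
2031-11-01 to 2031-12-31: 61 days, exemption €161000 → (€809000 − €161000) × 1.45% × 61/365 = €1570.2904
Total = €3297.2603

€3297.26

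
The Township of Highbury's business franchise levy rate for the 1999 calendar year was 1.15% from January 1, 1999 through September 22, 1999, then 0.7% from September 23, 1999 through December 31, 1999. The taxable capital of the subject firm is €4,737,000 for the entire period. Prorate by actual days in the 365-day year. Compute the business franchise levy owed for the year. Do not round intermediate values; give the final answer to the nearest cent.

€48,635.36

January 1 – September 22, 1999: 265 days at 1.15% → €4,737,000 × 1.15% × 265/365 = €39,550.7055
September 23 – December 31, 1999: 100 days at 0.7% → €4,737,000 × 0.7% × 100/365 = €9,084.6575
Total = €48,635.3630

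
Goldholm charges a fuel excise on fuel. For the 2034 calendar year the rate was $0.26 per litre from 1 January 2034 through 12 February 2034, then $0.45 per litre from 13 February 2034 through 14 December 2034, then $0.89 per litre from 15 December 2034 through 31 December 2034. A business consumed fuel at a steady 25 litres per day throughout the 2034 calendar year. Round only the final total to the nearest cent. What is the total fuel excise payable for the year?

1 January – 12 February 2034: 43 days × 25 litres/day = 1,075 litres at $0.26/litre → $279.50
13 February – 14 December 2034: 305 days × 25 litres/day = 7,625 litres at $0.45/litre → $3,431.25
15 December – 31 December 2034: 17 days × 25 litres/day = 425 litres at $0.89/litre → $378.25

$4,089.00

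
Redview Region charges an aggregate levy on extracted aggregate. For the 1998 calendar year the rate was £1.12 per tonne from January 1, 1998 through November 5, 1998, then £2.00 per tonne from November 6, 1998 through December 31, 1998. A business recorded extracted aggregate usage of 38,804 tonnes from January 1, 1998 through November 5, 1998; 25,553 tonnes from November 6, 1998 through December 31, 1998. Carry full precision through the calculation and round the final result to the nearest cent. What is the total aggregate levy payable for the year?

January 1 – November 5, 1998: 38,804 tonnes at £1.12/tonne → £43,460.48
November 6 – December 31, 1998: 25,553 tonnes at £2.00/tonne → £51,106.00

£94,566.48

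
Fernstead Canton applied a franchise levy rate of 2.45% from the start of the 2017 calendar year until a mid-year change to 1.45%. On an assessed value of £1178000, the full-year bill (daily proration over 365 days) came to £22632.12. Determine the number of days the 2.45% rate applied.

Let d = days at the first rate; then 365 − d days at the second rate.
£1178000 × [2.45%·d + 1.45%·(365−d)] / 365 = £22632.12
Solving gives d = 172, so the new rate took effect on 22 June 2017.

172 days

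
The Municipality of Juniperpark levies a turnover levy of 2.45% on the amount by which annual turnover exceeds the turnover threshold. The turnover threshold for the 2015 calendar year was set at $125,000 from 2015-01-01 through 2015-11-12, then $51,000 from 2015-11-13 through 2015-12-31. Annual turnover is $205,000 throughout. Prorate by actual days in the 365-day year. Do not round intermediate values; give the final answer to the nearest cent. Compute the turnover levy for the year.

$2,203.39

2015-01-01 to 2015-11-12: 316 days, exemption $125,000 → ($205,000 − $125,000) × 2.45% × 316/365 = $1,696.8767
2015-11-13 to 2015-12-31: 49 days, exemption $51,000 → ($205,000 − $51,000) × 2.45% × 49/365 = $506.5123
Total = $2,203.3890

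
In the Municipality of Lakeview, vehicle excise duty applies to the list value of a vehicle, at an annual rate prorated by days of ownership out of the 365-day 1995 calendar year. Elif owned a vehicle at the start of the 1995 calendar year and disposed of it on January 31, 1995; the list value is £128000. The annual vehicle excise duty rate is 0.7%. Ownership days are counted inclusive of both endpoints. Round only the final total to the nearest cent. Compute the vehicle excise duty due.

Days held (January 1 – January 31, 1995): 31 out of 365
Tax = £128000 × 0.7% × 31/365 = £76.0986

£76.10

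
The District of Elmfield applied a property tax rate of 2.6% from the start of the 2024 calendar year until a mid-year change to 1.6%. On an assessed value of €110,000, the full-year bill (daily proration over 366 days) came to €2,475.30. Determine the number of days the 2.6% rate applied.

238 days

Let d = days at the first rate; then 366 − d days at the second rate.
€110,000 × [2.6%·d + 1.6%·(366−d)] / 366 = €2,475.30
Solving gives d = 238, so the new rate took effect on 26 August 2024.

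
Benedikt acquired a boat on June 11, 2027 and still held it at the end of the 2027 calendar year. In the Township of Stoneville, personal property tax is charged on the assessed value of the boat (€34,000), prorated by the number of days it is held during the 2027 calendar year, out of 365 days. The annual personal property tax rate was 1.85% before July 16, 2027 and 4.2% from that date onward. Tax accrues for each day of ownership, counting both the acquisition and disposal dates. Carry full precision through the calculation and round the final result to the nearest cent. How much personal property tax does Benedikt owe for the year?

€721.50

June 11 – July 15, 2027: 35 days at 1.85% → €34,000 × 1.85% × 35/365 = €60.3151
July 16 – December 31, 2027: 169 days at 4.2% → €34,000 × 4.2% × 169/365 = €661.1836
Total = €721.4986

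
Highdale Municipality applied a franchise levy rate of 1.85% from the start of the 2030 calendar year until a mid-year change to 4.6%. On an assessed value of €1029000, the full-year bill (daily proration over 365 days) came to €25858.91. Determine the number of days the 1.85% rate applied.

Let d = days at the first rate; then 365 − d days at the second rate.
€1029000 × [1.85%·d + 4.6%·(365−d)] / 365 = €25858.91
Solving gives d = 277, so the new rate took effect on 5 October 2030.

277 days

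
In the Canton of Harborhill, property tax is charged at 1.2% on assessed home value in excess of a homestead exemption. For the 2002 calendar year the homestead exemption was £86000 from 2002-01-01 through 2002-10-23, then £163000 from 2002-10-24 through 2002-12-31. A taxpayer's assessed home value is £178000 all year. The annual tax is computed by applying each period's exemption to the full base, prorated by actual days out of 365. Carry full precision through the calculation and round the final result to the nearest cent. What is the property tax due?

2002-01-01 to 2002-10-23: 296 days, exemption £86000 → (£178000 − £86000) × 1.2% × 296/365 = £895.2986
2002-10-24 to 2002-12-31: 69 days, exemption £163000 → (£178000 − £163000) × 1.2% × 69/365 = £34.0274
Total = £929.3260

£929.33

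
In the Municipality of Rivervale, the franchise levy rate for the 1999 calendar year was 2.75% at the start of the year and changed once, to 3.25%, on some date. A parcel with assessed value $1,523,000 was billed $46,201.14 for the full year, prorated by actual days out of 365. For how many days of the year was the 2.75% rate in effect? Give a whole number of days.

Let d = days at the first rate; then 365 − d days at the second rate.
$1,523,000 × [2.75%·d + 3.25%·(365−d)] / 365 = $46,201.14
Solving gives d = 158, so the new rate took effect on June 8, 1999.

158 days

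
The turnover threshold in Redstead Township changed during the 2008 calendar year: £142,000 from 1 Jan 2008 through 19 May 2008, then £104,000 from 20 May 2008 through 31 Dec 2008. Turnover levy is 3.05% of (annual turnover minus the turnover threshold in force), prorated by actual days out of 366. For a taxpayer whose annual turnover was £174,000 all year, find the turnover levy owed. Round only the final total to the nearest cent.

1 Jan – 19 May 2008: 140 days, exemption £142,000 → (£174,000 − £142,000) × 3.05% × 140/366 = £373.3333
20 May – 31 Dec 2008: 226 days, exemption £104,000 → (£174,000 − £104,000) × 3.05% × 226/366 = £1,318.3333
Total = £1,691.6667

£1,691.67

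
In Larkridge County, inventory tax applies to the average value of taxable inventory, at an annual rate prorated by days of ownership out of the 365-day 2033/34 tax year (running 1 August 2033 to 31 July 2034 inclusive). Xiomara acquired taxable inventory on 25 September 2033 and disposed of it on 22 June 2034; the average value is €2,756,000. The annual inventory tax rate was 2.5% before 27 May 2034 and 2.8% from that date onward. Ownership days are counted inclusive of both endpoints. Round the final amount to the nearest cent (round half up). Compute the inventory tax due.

€51,767.50

25 September 2033 – 26 May 2034: 244 days at 2.5% → €2,756,000 × 2.5% × 244/365 = €46,059.1781
27 May – 22 June 2034: 27 days at 2.8% → €2,756,000 × 2.8% × 27/365 = €5,708.3178
Total = €51,767.4959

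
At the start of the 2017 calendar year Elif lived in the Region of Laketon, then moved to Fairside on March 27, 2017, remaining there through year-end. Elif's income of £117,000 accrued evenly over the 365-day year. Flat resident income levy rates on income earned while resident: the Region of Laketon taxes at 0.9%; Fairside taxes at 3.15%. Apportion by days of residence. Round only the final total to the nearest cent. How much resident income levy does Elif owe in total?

£3,072.45

The Region of Laketon, January 1 – March 26, 2017: 85 days → £117,000 × 0.9% × 85/365 = £245.2192
Fairside, March 27 – December 31, 2017: 280 days → £117,000 × 3.15% × 280/365 = £2,827.2329
Total = £3,072.4521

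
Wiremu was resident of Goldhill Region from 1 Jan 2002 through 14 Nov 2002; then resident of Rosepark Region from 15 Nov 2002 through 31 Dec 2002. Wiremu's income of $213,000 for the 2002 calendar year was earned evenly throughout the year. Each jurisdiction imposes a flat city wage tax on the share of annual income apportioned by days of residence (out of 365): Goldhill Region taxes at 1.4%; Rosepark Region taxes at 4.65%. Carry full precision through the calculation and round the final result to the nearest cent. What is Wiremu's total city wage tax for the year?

$3,873.39

Goldhill Region, 1 Jan – 14 Nov 2002: 318 days → $213,000 × 1.4% × 318/365 = $2,598.0164
Rosepark Region, 15 Nov – 31 Dec 2002: 47 days → $213,000 × 4.65% × 47/365 = $1,275.3740
Total = $3,873.3904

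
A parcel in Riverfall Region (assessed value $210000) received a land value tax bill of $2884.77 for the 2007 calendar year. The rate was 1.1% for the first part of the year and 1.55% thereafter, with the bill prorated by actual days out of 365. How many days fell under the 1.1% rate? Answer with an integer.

143 days

Let d = days at the first rate; then 365 − d days at the second rate.
$210000 × [1.1%·d + 1.55%·(365−d)] / 365 = $2884.77
Solving gives d = 143, so the new rate took effect on 24 May 2007.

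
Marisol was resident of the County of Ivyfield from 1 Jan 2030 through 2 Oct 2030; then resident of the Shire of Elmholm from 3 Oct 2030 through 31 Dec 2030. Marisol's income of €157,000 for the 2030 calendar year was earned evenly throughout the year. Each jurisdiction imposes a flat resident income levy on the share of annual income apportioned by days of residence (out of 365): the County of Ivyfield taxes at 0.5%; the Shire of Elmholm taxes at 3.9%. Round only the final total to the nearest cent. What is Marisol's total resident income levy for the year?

€2,101.22

The County of Ivyfield, 1 Jan – 2 Oct 2030: 275 days → €157,000 × 0.5% × 275/365 = €591.4384
The Shire of Elmholm, 3 Oct – 31 Dec 2030: 90 days → €157,000 × 3.9% × 90/365 = €1,509.7808
Total = €2,101.2192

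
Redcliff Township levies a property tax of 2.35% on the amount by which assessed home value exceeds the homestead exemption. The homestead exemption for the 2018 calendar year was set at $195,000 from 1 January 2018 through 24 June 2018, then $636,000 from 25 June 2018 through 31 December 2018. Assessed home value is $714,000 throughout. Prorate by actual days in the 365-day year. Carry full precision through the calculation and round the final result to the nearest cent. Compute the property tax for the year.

1 January – 24 June 2018: 175 days, exemption $195,000 → ($714,000 − $195,000) × 2.35% × 175/365 = $5,847.6370
25 June – 31 December 2018: 190 days, exemption $636,000 → ($714,000 − $636,000) × 2.35% × 190/365 = $954.1644
Total = $6,801.8014

$6,801.80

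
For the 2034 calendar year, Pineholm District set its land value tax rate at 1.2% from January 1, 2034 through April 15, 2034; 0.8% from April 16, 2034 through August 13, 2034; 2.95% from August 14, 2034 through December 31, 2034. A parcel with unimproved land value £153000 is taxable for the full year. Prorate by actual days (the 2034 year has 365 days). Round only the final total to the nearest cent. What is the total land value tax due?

£2661.78

January 1 – April 15, 2034: 105 days at 1.2% → £153000 × 1.2% × 105/365 = £528.1644
April 16 – August 13, 2034: 120 days at 0.8% → £153000 × 0.8% × 120/365 = £402.4110
August 14 – December 31, 2034: 140 days at 2.95% → £153000 × 2.95% × 140/365 = £1731.2055
Total = £2661.7808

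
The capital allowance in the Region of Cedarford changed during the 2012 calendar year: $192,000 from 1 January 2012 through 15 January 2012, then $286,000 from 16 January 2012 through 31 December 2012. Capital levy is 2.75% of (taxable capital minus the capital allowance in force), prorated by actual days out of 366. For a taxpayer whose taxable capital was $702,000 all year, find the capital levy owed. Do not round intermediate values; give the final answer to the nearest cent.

$11,545.94

1 January – 15 January 2012: 15 days, exemption $192,000 → ($702,000 − $192,000) × 2.75% × 15/366 = $574.7951
16 January – 31 December 2012: 351 days, exemption $286,000 → ($702,000 − $286,000) × 2.75% × 351/366 = $10,971.1475
Total = $11,545.9426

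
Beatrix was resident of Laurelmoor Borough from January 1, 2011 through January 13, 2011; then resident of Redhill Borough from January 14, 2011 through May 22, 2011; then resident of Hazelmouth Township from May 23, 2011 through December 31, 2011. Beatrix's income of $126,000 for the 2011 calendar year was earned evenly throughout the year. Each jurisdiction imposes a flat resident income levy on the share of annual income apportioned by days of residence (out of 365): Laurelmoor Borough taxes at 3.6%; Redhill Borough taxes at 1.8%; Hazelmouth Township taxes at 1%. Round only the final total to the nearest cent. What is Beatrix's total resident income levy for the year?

$1,732.93

Laurelmoor Borough, January 1 – January 13, 2011: 13 days → $126,000 × 3.6% × 13/365 = $161.5562
Redhill Borough, January 14 – May 22, 2011: 129 days → $126,000 × 1.8% × 129/365 = $801.5671
Hazelmouth Township, May 23 – December 31, 2011: 223 days → $126,000 × 1% × 223/365 = $769.8082
Total = $1,732.9315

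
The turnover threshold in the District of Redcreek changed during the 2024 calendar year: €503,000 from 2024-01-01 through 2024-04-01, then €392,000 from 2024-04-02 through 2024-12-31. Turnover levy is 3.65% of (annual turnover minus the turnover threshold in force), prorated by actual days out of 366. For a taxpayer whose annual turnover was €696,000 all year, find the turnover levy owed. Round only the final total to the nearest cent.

€10,077.59

2024-01-01 to 2024-04-01: 92 days, exemption €503,000 → (€696,000 − €503,000) × 3.65% × 92/366 = €1,770.7486
2024-04-02 to 2024-12-31: 274 days, exemption €392,000 → (€696,000 − €392,000) × 3.65% × 274/366 = €8,306.8415
Total = €10,077.5902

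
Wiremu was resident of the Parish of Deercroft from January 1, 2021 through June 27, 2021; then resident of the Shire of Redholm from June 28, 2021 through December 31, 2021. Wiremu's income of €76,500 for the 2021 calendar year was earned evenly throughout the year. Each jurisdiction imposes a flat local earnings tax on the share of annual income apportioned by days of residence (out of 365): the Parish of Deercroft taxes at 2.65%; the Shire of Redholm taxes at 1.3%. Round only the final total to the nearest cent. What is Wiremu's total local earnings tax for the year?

The Parish of Deercroft, January 1 – June 27, 2021: 178 days → €76,500 × 2.65% × 178/365 = €988.6315
The Shire of Redholm, June 28 – December 31, 2021: 187 days → €76,500 × 1.3% × 187/365 = €509.5110
Total = €1,498.1425

€1,498.14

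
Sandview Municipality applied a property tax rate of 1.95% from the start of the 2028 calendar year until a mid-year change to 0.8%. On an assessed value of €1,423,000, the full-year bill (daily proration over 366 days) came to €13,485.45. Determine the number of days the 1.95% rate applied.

47 days

Let d = days at the first rate; then 366 − d days at the second rate.
€1,423,000 × [1.95%·d + 0.8%·(366−d)] / 366 = €13,485.45
Solving gives d = 47, so the new rate took effect on 17 February 2028.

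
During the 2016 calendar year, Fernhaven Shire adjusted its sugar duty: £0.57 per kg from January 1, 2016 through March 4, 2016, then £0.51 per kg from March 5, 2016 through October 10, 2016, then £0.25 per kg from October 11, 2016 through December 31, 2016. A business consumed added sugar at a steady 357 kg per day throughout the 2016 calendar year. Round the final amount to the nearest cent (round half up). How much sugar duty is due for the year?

£60,397.26

January 1 – March 4, 2016: 64 days × 357 kg/day = 22,848 kg at £0.57/kg → £13,023.36
March 5 – October 10, 2016: 220 days × 357 kg/day = 78,540 kg at £0.51/kg → £40,055.40
October 11 – December 31, 2016: 82 days × 357 kg/day = 29,274 kg at £0.25/kg → £7,318.50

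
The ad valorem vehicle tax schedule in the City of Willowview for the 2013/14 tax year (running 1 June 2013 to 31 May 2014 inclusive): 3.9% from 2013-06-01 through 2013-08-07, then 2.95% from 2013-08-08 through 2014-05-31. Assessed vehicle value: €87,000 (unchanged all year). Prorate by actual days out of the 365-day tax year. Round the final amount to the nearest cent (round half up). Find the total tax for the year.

2013-06-01 to 2013-08-07: 68 days at 3.9% → €87,000 × 3.9% × 68/365 = €632.1205
2013-08-08 to 2014-05-31: 297 days at 2.95% → €87,000 × 2.95% × 297/365 = €2,088.3575
Total = €2,720.4781

€2,720.48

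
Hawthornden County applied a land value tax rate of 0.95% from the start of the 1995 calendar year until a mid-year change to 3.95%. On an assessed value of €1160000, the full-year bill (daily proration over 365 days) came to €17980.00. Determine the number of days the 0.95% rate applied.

292 days

Let d = days at the first rate; then 365 − d days at the second rate.
€1160000 × [0.95%·d + 3.95%·(365−d)] / 365 = €17980.00
Solving gives d = 292, so the new rate took effect on October 20, 1995.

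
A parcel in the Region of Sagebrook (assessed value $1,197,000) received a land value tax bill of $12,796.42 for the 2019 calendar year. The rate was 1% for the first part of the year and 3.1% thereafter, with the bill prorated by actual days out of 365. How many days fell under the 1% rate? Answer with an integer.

353 days

Let d = days at the first rate; then 365 − d days at the second rate.
$1,197,000 × [1%·d + 3.1%·(365−d)] / 365 = $12,796.42
Solving gives d = 353, so the new rate took effect on December 20, 2019.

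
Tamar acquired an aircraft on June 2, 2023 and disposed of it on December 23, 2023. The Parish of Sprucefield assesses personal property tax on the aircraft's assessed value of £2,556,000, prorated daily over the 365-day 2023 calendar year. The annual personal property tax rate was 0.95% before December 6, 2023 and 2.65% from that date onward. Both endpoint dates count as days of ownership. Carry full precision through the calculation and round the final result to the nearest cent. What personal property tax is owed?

June 2 – December 5, 2023: 187 days at 0.95% → £2,556,000 × 0.95% × 187/365 = £12,440.3671
December 6 – December 23, 2023: 18 days at 2.65% → £2,556,000 × 2.65% × 18/365 = £3,340.3068
Total = £15,780.6740

£15,780.67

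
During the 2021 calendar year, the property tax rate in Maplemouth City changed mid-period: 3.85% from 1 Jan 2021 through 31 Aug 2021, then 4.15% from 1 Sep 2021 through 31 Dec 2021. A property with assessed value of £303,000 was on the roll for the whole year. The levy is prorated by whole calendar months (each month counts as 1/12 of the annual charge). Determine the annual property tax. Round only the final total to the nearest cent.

£11,968.50

1 Jan – 31 Aug 2021: 8 months at 3.85% → £303,000 × 3.85% × 8/12 = £7,777.0000
1 Sep – 31 Dec 2021: 4 months at 4.15% → £303,000 × 4.15% × 4/12 = £4,191.5000
Total = £11,968.5000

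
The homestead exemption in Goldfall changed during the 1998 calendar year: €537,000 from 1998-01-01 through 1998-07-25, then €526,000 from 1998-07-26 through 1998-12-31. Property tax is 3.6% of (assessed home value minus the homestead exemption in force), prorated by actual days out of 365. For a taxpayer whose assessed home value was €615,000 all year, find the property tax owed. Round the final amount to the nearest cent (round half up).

€2,980.50

1998-01-01 to 1998-07-25: 206 days, exemption €537,000 → (€615,000 − €537,000) × 3.6% × 206/365 = €1,584.7890
1998-07-26 to 1998-12-31: 159 days, exemption €526,000 → (€615,000 − €526,000) × 3.6% × 159/365 = €1,395.7151
Total = €2,980.5041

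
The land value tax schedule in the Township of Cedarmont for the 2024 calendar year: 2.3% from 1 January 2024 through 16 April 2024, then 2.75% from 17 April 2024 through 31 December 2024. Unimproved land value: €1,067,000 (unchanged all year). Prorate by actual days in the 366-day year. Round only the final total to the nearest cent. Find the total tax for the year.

€27,938.78

1 January – 16 April 2024: 107 days at 2.3% → €1,067,000 × 2.3% × 107/366 = €7,174.5546
17 April – 31 December 2024: 259 days at 2.75% → €1,067,000 × 2.75% × 259/366 = €20,764.2281
Total = €27,938.7828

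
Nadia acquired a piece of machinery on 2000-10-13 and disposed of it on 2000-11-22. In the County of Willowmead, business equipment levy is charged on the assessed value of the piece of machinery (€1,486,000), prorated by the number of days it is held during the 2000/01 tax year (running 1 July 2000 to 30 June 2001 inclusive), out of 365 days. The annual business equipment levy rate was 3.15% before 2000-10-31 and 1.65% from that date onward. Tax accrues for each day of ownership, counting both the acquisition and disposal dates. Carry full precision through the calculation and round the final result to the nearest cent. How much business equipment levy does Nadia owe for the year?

€3,853.42

2000-10-13 to 2000-10-30: 18 days at 3.15% → €1,486,000 × 3.15% × 18/365 = €2,308.3890
2000-10-31 to 2000-11-22: 23 days at 1.65% → €1,486,000 × 1.65% × 23/365 = €1,545.0329
Total = €3,853.4219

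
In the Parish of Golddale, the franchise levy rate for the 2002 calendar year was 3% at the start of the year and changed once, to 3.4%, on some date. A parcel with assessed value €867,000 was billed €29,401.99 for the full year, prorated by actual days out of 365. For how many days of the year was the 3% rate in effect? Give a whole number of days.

8 days

Let d = days at the first rate; then 365 − d days at the second rate.
€867,000 × [3%·d + 3.4%·(365−d)] / 365 = €29,401.99
Solving gives d = 8, so the new rate took effect on 9 January 2002.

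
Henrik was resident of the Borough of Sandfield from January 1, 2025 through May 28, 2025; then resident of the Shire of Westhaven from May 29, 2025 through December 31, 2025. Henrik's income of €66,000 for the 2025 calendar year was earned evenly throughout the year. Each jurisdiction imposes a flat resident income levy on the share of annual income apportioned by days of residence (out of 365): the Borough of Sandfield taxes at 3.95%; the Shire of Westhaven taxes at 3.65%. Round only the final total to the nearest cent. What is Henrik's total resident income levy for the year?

€2,489.28

The Borough of Sandfield, January 1 – May 28, 2025: 148 days → €66,000 × 3.95% × 148/365 = €1,057.0849
The Shire of Westhaven, May 29 – December 31, 2025: 217 days → €66,000 × 3.65% × 217/365 = €1,432.2000
Total = €2,489.2849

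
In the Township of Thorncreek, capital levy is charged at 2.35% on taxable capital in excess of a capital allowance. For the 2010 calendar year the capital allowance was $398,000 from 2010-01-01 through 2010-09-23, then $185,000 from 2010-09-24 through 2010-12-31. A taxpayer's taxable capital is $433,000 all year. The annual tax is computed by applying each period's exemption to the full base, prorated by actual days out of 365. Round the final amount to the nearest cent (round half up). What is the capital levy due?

$2,180.16

2010-01-01 to 2010-09-23: 266 days, exemption $398,000 → ($433,000 − $398,000) × 2.35% × 266/365 = $599.4110
2010-09-24 to 2010-12-31: 99 days, exemption $185,000 → ($433,000 − $185,000) × 2.35% × 99/365 = $1,580.7452
Total = $2,180.1562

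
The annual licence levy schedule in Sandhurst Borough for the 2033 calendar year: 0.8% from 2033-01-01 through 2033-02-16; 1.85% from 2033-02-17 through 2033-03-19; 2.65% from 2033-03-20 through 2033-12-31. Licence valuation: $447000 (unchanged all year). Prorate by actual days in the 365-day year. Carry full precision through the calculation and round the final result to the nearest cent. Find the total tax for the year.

$10476.95

2033-01-01 to 2033-02-16: 47 days at 0.8% → $447000 × 0.8% × 47/365 = $460.4712
2033-02-17 to 2033-03-19: 31 days at 1.85% → $447000 × 1.85% × 31/365 = $702.3411
2033-03-20 to 2033-12-31: 287 days at 2.65% → $447000 × 2.65% × 287/365 = $9314.1329
Total = $10476.9452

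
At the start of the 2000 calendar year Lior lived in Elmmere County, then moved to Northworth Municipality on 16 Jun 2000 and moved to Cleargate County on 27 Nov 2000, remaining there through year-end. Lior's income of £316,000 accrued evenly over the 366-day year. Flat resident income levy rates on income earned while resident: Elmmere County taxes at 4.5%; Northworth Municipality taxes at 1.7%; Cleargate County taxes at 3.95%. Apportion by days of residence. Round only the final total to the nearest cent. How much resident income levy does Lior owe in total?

£10,089.12

Elmmere County, 1 Jan – 15 Jun 2000: 167 days → £316,000 × 4.5% × 167/366 = £6,488.3607
Northworth Municipality, 16 Jun – 26 Nov 2000: 164 days → £316,000 × 1.7% × 164/366 = £2,407.1257
Cleargate County, 27 Nov – 31 Dec 2000: 35 days → £316,000 × 3.95% × 35/366 = £1,193.6339
Total = £10,089.1202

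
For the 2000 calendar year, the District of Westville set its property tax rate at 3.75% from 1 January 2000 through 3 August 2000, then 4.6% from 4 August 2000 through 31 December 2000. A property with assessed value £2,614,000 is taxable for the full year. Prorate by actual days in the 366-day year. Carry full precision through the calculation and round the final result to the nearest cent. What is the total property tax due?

£107,131.15

1 January – 3 August 2000: 216 days at 3.75% → £2,614,000 × 3.75% × 216/366 = £57,850.8197
4 August – 31 December 2000: 150 days at 4.6% → £2,614,000 × 4.6% × 150/366 = £49,280.3279
Total = £107,131.1475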